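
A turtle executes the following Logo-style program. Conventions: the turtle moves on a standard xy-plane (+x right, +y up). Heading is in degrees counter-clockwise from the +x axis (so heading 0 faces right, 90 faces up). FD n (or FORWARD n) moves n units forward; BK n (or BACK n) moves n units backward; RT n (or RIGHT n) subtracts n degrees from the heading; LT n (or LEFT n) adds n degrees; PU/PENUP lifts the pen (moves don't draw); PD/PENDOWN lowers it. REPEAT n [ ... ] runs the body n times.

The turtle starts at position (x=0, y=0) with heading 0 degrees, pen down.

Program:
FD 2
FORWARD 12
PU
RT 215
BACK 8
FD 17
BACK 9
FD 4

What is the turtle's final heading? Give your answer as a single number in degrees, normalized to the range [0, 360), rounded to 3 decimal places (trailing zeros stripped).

Executing turtle program step by step:
Start: pos=(0,0), heading=0, pen down
FD 2: (0,0) -> (2,0) [heading=0, draw]
FD 12: (2,0) -> (14,0) [heading=0, draw]
PU: pen up
RT 215: heading 0 -> 145
BK 8: (14,0) -> (20.553,-4.589) [heading=145, move]
FD 17: (20.553,-4.589) -> (6.628,5.162) [heading=145, move]
BK 9: (6.628,5.162) -> (14,0) [heading=145, move]
FD 4: (14,0) -> (10.723,2.294) [heading=145, move]
Final: pos=(10.723,2.294), heading=145, 2 segment(s) drawn

Answer: 145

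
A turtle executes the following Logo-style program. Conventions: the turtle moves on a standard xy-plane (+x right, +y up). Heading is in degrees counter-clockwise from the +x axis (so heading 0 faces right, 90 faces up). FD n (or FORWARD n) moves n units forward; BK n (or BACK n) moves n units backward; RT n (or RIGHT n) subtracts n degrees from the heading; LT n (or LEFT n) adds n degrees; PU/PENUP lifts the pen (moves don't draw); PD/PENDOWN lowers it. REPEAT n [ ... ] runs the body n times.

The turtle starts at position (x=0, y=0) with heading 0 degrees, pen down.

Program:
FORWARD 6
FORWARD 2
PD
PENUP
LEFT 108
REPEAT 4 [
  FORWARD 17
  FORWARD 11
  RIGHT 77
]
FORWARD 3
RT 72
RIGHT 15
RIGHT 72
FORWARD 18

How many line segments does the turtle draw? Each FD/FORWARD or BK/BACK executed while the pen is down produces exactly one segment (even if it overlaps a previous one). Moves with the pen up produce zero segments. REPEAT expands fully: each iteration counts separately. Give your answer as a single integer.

Answer: 2

Derivation:
Executing turtle program step by step:
Start: pos=(0,0), heading=0, pen down
FD 6: (0,0) -> (6,0) [heading=0, draw]
FD 2: (6,0) -> (8,0) [heading=0, draw]
PD: pen down
PU: pen up
LT 108: heading 0 -> 108
REPEAT 4 [
  -- iteration 1/4 --
  FD 17: (8,0) -> (2.747,16.168) [heading=108, move]
  FD 11: (2.747,16.168) -> (-0.652,26.63) [heading=108, move]
  RT 77: heading 108 -> 31
  -- iteration 2/4 --
  FD 17: (-0.652,26.63) -> (13.919,35.385) [heading=31, move]
  FD 11: (13.919,35.385) -> (23.348,41.051) [heading=31, move]
  RT 77: heading 31 -> 314
  -- iteration 3/4 --
  FD 17: (23.348,41.051) -> (35.157,28.822) [heading=314, move]
  FD 11: (35.157,28.822) -> (42.799,20.909) [heading=314, move]
  RT 77: heading 314 -> 237
  -- iteration 4/4 --
  FD 17: (42.799,20.909) -> (33.54,6.652) [heading=237, move]
  FD 11: (33.54,6.652) -> (27.549,-2.574) [heading=237, move]
  RT 77: heading 237 -> 160
]
FD 3: (27.549,-2.574) -> (24.73,-1.548) [heading=160, move]
RT 72: heading 160 -> 88
RT 15: heading 88 -> 73
RT 72: heading 73 -> 1
FD 18: (24.73,-1.548) -> (42.727,-1.233) [heading=1, move]
Final: pos=(42.727,-1.233), heading=1, 2 segment(s) drawn
Segments drawn: 2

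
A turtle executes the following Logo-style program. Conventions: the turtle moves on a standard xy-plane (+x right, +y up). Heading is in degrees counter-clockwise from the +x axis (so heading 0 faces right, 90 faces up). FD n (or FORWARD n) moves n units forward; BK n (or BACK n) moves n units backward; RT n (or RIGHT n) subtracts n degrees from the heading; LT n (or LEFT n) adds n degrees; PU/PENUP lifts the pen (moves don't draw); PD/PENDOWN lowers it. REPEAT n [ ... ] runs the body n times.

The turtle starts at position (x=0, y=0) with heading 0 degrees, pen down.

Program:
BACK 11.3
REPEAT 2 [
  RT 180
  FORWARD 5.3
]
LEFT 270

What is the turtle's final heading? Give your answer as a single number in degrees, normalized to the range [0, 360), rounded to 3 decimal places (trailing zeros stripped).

Executing turtle program step by step:
Start: pos=(0,0), heading=0, pen down
BK 11.3: (0,0) -> (-11.3,0) [heading=0, draw]
REPEAT 2 [
  -- iteration 1/2 --
  RT 180: heading 0 -> 180
  FD 5.3: (-11.3,0) -> (-16.6,0) [heading=180, draw]
  -- iteration 2/2 --
  RT 180: heading 180 -> 0
  FD 5.3: (-16.6,0) -> (-11.3,0) [heading=0, draw]
]
LT 270: heading 0 -> 270
Final: pos=(-11.3,0), heading=270, 3 segment(s) drawn

Answer: 270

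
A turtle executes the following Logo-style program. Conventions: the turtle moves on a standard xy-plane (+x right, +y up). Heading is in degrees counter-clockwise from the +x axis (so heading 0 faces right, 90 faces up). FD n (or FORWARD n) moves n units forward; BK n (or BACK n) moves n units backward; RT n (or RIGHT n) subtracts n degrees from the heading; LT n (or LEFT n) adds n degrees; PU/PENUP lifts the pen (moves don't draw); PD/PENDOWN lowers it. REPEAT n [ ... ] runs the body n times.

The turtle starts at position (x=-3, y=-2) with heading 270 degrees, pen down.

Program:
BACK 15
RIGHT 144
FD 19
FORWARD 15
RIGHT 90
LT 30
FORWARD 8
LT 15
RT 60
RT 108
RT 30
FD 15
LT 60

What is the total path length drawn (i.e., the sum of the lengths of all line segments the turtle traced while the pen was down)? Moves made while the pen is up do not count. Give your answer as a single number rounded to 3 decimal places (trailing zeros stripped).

Executing turtle program step by step:
Start: pos=(-3,-2), heading=270, pen down
BK 15: (-3,-2) -> (-3,13) [heading=270, draw]
RT 144: heading 270 -> 126
FD 19: (-3,13) -> (-14.168,28.371) [heading=126, draw]
FD 15: (-14.168,28.371) -> (-22.985,40.507) [heading=126, draw]
RT 90: heading 126 -> 36
LT 30: heading 36 -> 66
FD 8: (-22.985,40.507) -> (-19.731,47.815) [heading=66, draw]
LT 15: heading 66 -> 81
RT 60: heading 81 -> 21
RT 108: heading 21 -> 273
RT 30: heading 273 -> 243
FD 15: (-19.731,47.815) -> (-26.541,34.45) [heading=243, draw]
LT 60: heading 243 -> 303
Final: pos=(-26.541,34.45), heading=303, 5 segment(s) drawn

Segment lengths:
  seg 1: (-3,-2) -> (-3,13), length = 15
  seg 2: (-3,13) -> (-14.168,28.371), length = 19
  seg 3: (-14.168,28.371) -> (-22.985,40.507), length = 15
  seg 4: (-22.985,40.507) -> (-19.731,47.815), length = 8
  seg 5: (-19.731,47.815) -> (-26.541,34.45), length = 15
Total = 72

Answer: 72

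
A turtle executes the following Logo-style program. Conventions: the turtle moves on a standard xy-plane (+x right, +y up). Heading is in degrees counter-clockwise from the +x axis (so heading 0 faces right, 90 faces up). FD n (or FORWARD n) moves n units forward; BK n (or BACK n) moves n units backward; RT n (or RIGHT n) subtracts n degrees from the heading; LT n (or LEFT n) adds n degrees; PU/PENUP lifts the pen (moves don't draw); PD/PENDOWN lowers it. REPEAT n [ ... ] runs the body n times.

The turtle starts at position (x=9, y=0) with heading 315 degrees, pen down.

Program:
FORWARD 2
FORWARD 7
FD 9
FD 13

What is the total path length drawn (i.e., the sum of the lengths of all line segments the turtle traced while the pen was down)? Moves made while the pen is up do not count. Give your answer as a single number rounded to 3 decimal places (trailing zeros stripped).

Answer: 31

Derivation:
Executing turtle program step by step:
Start: pos=(9,0), heading=315, pen down
FD 2: (9,0) -> (10.414,-1.414) [heading=315, draw]
FD 7: (10.414,-1.414) -> (15.364,-6.364) [heading=315, draw]
FD 9: (15.364,-6.364) -> (21.728,-12.728) [heading=315, draw]
FD 13: (21.728,-12.728) -> (30.92,-21.92) [heading=315, draw]
Final: pos=(30.92,-21.92), heading=315, 4 segment(s) drawn

Segment lengths:
  seg 1: (9,0) -> (10.414,-1.414), length = 2
  seg 2: (10.414,-1.414) -> (15.364,-6.364), length = 7
  seg 3: (15.364,-6.364) -> (21.728,-12.728), length = 9
  seg 4: (21.728,-12.728) -> (30.92,-21.92), length = 13
Total = 31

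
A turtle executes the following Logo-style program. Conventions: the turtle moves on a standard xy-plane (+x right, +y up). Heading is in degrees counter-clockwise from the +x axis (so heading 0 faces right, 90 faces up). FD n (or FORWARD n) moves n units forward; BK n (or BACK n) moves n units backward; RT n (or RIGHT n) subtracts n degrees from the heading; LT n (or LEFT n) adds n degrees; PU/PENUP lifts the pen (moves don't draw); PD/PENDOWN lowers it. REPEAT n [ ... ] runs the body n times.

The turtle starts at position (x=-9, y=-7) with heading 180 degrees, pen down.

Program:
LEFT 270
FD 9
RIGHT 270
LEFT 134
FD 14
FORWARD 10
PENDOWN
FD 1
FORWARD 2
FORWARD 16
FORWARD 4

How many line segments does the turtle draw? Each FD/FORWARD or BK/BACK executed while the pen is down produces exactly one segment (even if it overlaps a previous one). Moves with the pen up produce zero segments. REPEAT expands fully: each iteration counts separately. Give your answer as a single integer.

Answer: 7

Derivation:
Executing turtle program step by step:
Start: pos=(-9,-7), heading=180, pen down
LT 270: heading 180 -> 90
FD 9: (-9,-7) -> (-9,2) [heading=90, draw]
RT 270: heading 90 -> 180
LT 134: heading 180 -> 314
FD 14: (-9,2) -> (0.725,-8.071) [heading=314, draw]
FD 10: (0.725,-8.071) -> (7.672,-15.264) [heading=314, draw]
PD: pen down
FD 1: (7.672,-15.264) -> (8.366,-15.983) [heading=314, draw]
FD 2: (8.366,-15.983) -> (9.756,-17.422) [heading=314, draw]
FD 16: (9.756,-17.422) -> (20.87,-28.932) [heading=314, draw]
FD 4: (20.87,-28.932) -> (23.649,-31.809) [heading=314, draw]
Final: pos=(23.649,-31.809), heading=314, 7 segment(s) drawn
Segments drawn: 7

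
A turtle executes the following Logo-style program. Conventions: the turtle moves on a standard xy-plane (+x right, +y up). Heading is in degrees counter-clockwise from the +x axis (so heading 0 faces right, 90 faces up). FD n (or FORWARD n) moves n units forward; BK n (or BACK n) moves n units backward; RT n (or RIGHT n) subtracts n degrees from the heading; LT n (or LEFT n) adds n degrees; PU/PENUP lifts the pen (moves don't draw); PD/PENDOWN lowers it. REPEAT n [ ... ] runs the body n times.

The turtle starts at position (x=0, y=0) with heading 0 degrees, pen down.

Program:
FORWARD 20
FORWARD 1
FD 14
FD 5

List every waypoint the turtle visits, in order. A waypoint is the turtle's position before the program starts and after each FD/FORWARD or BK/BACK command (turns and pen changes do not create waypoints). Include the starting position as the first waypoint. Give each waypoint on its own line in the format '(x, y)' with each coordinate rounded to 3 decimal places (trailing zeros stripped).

Answer: (0, 0)
(20, 0)
(21, 0)
(35, 0)
(40, 0)

Derivation:
Executing turtle program step by step:
Start: pos=(0,0), heading=0, pen down
FD 20: (0,0) -> (20,0) [heading=0, draw]
FD 1: (20,0) -> (21,0) [heading=0, draw]
FD 14: (21,0) -> (35,0) [heading=0, draw]
FD 5: (35,0) -> (40,0) [heading=0, draw]
Final: pos=(40,0), heading=0, 4 segment(s) drawn
Waypoints (5 total):
(0, 0)
(20, 0)
(21, 0)
(35, 0)
(40, 0)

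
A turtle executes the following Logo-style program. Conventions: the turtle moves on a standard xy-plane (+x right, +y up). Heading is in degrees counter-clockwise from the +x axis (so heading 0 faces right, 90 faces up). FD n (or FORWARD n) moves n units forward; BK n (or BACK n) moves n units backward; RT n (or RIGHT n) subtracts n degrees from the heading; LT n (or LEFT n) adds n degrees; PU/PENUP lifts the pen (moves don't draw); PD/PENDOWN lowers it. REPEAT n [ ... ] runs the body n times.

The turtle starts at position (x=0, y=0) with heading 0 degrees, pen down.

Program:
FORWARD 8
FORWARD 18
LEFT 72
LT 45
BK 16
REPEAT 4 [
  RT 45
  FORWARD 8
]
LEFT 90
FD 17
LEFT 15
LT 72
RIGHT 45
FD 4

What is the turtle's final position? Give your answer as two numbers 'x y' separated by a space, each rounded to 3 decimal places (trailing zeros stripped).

Answer: 70.685 -1.164

Derivation:
Executing turtle program step by step:
Start: pos=(0,0), heading=0, pen down
FD 8: (0,0) -> (8,0) [heading=0, draw]
FD 18: (8,0) -> (26,0) [heading=0, draw]
LT 72: heading 0 -> 72
LT 45: heading 72 -> 117
BK 16: (26,0) -> (33.264,-14.256) [heading=117, draw]
REPEAT 4 [
  -- iteration 1/4 --
  RT 45: heading 117 -> 72
  FD 8: (33.264,-14.256) -> (35.736,-6.648) [heading=72, draw]
  -- iteration 2/4 --
  RT 45: heading 72 -> 27
  FD 8: (35.736,-6.648) -> (42.864,-3.016) [heading=27, draw]
  -- iteration 3/4 --
  RT 45: heading 27 -> 342
  FD 8: (42.864,-3.016) -> (50.472,-5.488) [heading=342, draw]
  -- iteration 4/4 --
  RT 45: heading 342 -> 297
  FD 8: (50.472,-5.488) -> (54.104,-12.616) [heading=297, draw]
]
LT 90: heading 297 -> 27
FD 17: (54.104,-12.616) -> (69.252,-4.898) [heading=27, draw]
LT 15: heading 27 -> 42
LT 72: heading 42 -> 114
RT 45: heading 114 -> 69
FD 4: (69.252,-4.898) -> (70.685,-1.164) [heading=69, draw]
Final: pos=(70.685,-1.164), heading=69, 9 segment(s) drawn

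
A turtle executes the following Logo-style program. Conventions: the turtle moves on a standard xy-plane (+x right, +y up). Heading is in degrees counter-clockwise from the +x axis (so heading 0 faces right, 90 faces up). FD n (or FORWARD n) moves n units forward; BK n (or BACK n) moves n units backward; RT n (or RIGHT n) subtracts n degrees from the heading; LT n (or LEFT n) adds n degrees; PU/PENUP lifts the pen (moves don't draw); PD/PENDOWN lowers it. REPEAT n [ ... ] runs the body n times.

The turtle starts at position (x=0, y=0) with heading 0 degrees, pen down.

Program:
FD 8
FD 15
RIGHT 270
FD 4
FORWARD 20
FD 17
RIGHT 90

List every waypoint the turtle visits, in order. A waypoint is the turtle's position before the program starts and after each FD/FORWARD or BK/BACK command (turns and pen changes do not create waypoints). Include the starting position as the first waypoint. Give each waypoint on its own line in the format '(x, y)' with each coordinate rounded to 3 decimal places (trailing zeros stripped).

Executing turtle program step by step:
Start: pos=(0,0), heading=0, pen down
FD 8: (0,0) -> (8,0) [heading=0, draw]
FD 15: (8,0) -> (23,0) [heading=0, draw]
RT 270: heading 0 -> 90
FD 4: (23,0) -> (23,4) [heading=90, draw]
FD 20: (23,4) -> (23,24) [heading=90, draw]
FD 17: (23,24) -> (23,41) [heading=90, draw]
RT 90: heading 90 -> 0
Final: pos=(23,41), heading=0, 5 segment(s) drawn
Waypoints (6 total):
(0, 0)
(8, 0)
(23, 0)
(23, 4)
(23, 24)
(23, 41)

Answer: (0, 0)
(8, 0)
(23, 0)
(23, 4)
(23, 24)
(23, 41)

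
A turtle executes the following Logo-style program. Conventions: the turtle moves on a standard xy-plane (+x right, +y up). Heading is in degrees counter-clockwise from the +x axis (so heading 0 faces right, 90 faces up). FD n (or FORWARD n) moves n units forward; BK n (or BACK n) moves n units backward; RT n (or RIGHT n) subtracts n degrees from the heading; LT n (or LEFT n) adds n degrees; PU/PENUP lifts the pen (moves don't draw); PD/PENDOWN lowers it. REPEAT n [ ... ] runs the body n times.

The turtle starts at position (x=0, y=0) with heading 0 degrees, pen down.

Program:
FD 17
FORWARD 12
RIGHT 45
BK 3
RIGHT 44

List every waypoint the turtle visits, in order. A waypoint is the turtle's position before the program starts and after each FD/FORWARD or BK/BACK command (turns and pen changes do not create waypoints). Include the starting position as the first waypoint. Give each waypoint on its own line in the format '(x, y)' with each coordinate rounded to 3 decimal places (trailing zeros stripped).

Answer: (0, 0)
(17, 0)
(29, 0)
(26.879, 2.121)

Derivation:
Executing turtle program step by step:
Start: pos=(0,0), heading=0, pen down
FD 17: (0,0) -> (17,0) [heading=0, draw]
FD 12: (17,0) -> (29,0) [heading=0, draw]
RT 45: heading 0 -> 315
BK 3: (29,0) -> (26.879,2.121) [heading=315, draw]
RT 44: heading 315 -> 271
Final: pos=(26.879,2.121), heading=271, 3 segment(s) drawn
Waypoints (4 total):
(0, 0)
(17, 0)
(29, 0)
(26.879, 2.121)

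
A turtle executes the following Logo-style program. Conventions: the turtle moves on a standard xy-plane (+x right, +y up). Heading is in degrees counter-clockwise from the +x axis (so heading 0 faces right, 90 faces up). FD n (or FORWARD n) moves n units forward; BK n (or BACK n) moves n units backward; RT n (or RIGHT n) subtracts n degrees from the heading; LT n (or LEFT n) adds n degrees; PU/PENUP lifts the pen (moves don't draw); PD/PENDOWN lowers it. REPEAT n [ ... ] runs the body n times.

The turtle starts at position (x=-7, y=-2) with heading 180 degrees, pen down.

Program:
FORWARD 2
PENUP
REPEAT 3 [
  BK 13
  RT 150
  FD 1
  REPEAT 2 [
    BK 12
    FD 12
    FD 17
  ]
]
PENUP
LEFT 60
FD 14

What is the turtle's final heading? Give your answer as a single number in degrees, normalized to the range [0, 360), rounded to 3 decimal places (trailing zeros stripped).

Executing turtle program step by step:
Start: pos=(-7,-2), heading=180, pen down
FD 2: (-7,-2) -> (-9,-2) [heading=180, draw]
PU: pen up
REPEAT 3 [
  -- iteration 1/3 --
  BK 13: (-9,-2) -> (4,-2) [heading=180, move]
  RT 150: heading 180 -> 30
  FD 1: (4,-2) -> (4.866,-1.5) [heading=30, move]
  REPEAT 2 [
    -- iteration 1/2 --
    BK 12: (4.866,-1.5) -> (-5.526,-7.5) [heading=30, move]
    FD 12: (-5.526,-7.5) -> (4.866,-1.5) [heading=30, move]
    FD 17: (4.866,-1.5) -> (19.588,7) [heading=30, move]
    -- iteration 2/2 --
    BK 12: (19.588,7) -> (9.196,1) [heading=30, move]
    FD 12: (9.196,1) -> (19.588,7) [heading=30, move]
    FD 17: (19.588,7) -> (34.311,15.5) [heading=30, move]
  ]
  -- iteration 2/3 --
  BK 13: (34.311,15.5) -> (23.053,9) [heading=30, move]
  RT 150: heading 30 -> 240
  FD 1: (23.053,9) -> (22.553,8.134) [heading=240, move]
  REPEAT 2 [
    -- iteration 1/2 --
    BK 12: (22.553,8.134) -> (28.553,18.526) [heading=240, move]
    FD 12: (28.553,18.526) -> (22.553,8.134) [heading=240, move]
    FD 17: (22.553,8.134) -> (14.053,-6.588) [heading=240, move]
    -- iteration 2/2 --
    BK 12: (14.053,-6.588) -> (20.053,3.804) [heading=240, move]
    FD 12: (20.053,3.804) -> (14.053,-6.588) [heading=240, move]
    FD 17: (14.053,-6.588) -> (5.553,-21.311) [heading=240, move]
  ]
  -- iteration 3/3 --
  BK 13: (5.553,-21.311) -> (12.053,-10.053) [heading=240, move]
  RT 150: heading 240 -> 90
  FD 1: (12.053,-10.053) -> (12.053,-9.053) [heading=90, move]
  REPEAT 2 [
    -- iteration 1/2 --
    BK 12: (12.053,-9.053) -> (12.053,-21.053) [heading=90, move]
    FD 12: (12.053,-21.053) -> (12.053,-9.053) [heading=90, move]
    FD 17: (12.053,-9.053) -> (12.053,7.947) [heading=90, move]
    -- iteration 2/2 --
    BK 12: (12.053,7.947) -> (12.053,-4.053) [heading=90, move]
    FD 12: (12.053,-4.053) -> (12.053,7.947) [heading=90, move]
    FD 17: (12.053,7.947) -> (12.053,24.947) [heading=90, move]
  ]
]
PU: pen up
LT 60: heading 90 -> 150
FD 14: (12.053,24.947) -> (-0.072,31.947) [heading=150, move]
Final: pos=(-0.072,31.947), heading=150, 1 segment(s) drawn

Answer: 150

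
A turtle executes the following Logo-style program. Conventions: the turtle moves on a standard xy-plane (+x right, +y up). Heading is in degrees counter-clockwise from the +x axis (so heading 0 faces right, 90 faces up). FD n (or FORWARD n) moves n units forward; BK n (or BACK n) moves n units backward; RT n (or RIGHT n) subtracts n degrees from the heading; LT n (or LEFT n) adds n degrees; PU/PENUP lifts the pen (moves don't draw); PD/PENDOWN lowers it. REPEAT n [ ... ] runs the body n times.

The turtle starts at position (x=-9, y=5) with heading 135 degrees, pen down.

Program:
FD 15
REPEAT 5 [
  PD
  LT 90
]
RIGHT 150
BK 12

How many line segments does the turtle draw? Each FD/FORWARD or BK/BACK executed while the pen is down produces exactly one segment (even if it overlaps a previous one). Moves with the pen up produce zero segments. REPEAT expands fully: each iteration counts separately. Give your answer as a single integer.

Answer: 2

Derivation:
Executing turtle program step by step:
Start: pos=(-9,5), heading=135, pen down
FD 15: (-9,5) -> (-19.607,15.607) [heading=135, draw]
REPEAT 5 [
  -- iteration 1/5 --
  PD: pen down
  LT 90: heading 135 -> 225
  -- iteration 2/5 --
  PD: pen down
  LT 90: heading 225 -> 315
  -- iteration 3/5 --
  PD: pen down
  LT 90: heading 315 -> 45
  -- iteration 4/5 --
  PD: pen down
  LT 90: heading 45 -> 135
  -- iteration 5/5 --
  PD: pen down
  LT 90: heading 135 -> 225
]
RT 150: heading 225 -> 75
BK 12: (-19.607,15.607) -> (-22.712,4.015) [heading=75, draw]
Final: pos=(-22.712,4.015), heading=75, 2 segment(s) drawn
Segments drawn: 2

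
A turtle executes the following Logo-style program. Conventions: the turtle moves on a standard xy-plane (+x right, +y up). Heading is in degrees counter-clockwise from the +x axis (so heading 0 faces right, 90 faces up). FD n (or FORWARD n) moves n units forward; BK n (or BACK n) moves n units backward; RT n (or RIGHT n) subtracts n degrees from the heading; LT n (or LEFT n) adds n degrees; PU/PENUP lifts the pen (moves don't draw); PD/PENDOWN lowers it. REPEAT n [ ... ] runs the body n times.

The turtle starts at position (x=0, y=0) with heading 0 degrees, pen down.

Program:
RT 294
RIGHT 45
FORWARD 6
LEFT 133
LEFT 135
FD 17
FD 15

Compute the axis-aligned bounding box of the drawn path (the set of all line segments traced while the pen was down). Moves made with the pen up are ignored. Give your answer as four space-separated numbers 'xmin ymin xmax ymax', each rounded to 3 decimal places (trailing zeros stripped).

Answer: 0 -28.106 16.02 2.15

Derivation:
Executing turtle program step by step:
Start: pos=(0,0), heading=0, pen down
RT 294: heading 0 -> 66
RT 45: heading 66 -> 21
FD 6: (0,0) -> (5.601,2.15) [heading=21, draw]
LT 133: heading 21 -> 154
LT 135: heading 154 -> 289
FD 17: (5.601,2.15) -> (11.136,-13.924) [heading=289, draw]
FD 15: (11.136,-13.924) -> (16.02,-28.106) [heading=289, draw]
Final: pos=(16.02,-28.106), heading=289, 3 segment(s) drawn

Segment endpoints: x in {0, 5.601, 11.136, 16.02}, y in {-28.106, -13.924, 0, 2.15}
xmin=0, ymin=-28.106, xmax=16.02, ymax=2.15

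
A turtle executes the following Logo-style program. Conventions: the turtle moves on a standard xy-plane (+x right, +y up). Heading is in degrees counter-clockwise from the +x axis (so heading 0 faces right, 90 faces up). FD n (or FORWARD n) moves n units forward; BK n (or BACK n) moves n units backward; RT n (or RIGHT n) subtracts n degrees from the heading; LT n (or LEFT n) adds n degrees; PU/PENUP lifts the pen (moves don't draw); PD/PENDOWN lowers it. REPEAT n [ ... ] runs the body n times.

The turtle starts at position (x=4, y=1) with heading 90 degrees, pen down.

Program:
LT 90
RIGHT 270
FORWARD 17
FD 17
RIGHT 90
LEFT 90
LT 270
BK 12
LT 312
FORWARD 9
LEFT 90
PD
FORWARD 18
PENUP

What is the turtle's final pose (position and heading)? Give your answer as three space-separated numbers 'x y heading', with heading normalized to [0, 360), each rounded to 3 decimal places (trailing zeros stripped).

Executing turtle program step by step:
Start: pos=(4,1), heading=90, pen down
LT 90: heading 90 -> 180
RT 270: heading 180 -> 270
FD 17: (4,1) -> (4,-16) [heading=270, draw]
FD 17: (4,-16) -> (4,-33) [heading=270, draw]
RT 90: heading 270 -> 180
LT 90: heading 180 -> 270
LT 270: heading 270 -> 180
BK 12: (4,-33) -> (16,-33) [heading=180, draw]
LT 312: heading 180 -> 132
FD 9: (16,-33) -> (9.978,-26.312) [heading=132, draw]
LT 90: heading 132 -> 222
PD: pen down
FD 18: (9.978,-26.312) -> (-3.399,-38.356) [heading=222, draw]
PU: pen up
Final: pos=(-3.399,-38.356), heading=222, 5 segment(s) drawn

Answer: -3.399 -38.356 222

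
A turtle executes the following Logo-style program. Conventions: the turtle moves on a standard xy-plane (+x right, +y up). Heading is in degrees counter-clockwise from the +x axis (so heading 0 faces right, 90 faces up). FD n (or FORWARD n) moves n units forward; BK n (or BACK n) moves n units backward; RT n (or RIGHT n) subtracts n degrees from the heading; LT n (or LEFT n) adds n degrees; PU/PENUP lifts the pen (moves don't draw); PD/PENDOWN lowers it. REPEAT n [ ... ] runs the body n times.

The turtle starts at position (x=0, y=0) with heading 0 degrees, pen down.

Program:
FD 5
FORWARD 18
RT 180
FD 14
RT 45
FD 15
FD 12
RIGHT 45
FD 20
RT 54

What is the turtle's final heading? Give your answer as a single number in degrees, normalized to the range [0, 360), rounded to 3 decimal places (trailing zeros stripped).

Answer: 36

Derivation:
Executing turtle program step by step:
Start: pos=(0,0), heading=0, pen down
FD 5: (0,0) -> (5,0) [heading=0, draw]
FD 18: (5,0) -> (23,0) [heading=0, draw]
RT 180: heading 0 -> 180
FD 14: (23,0) -> (9,0) [heading=180, draw]
RT 45: heading 180 -> 135
FD 15: (9,0) -> (-1.607,10.607) [heading=135, draw]
FD 12: (-1.607,10.607) -> (-10.092,19.092) [heading=135, draw]
RT 45: heading 135 -> 90
FD 20: (-10.092,19.092) -> (-10.092,39.092) [heading=90, draw]
RT 54: heading 90 -> 36
Final: pos=(-10.092,39.092), heading=36, 6 segment(s) drawn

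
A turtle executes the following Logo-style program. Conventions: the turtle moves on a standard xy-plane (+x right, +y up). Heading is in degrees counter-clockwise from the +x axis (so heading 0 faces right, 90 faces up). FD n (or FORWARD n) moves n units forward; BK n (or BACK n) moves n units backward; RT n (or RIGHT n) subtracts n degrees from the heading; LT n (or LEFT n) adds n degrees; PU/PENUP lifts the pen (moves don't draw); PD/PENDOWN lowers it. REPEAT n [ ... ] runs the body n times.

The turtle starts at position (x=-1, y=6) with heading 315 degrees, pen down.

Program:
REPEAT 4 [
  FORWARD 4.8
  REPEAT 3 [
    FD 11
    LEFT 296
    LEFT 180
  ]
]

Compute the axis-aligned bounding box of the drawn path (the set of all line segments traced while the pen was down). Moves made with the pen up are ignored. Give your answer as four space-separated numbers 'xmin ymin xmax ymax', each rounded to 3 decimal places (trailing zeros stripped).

Answer: -1 -18.071 20.275 6

Derivation:
Executing turtle program step by step:
Start: pos=(-1,6), heading=315, pen down
REPEAT 4 [
  -- iteration 1/4 --
  FD 4.8: (-1,6) -> (2.394,2.606) [heading=315, draw]
  REPEAT 3 [
    -- iteration 1/3 --
    FD 11: (2.394,2.606) -> (10.172,-5.172) [heading=315, draw]
    LT 296: heading 315 -> 251
    LT 180: heading 251 -> 71
    -- iteration 2/3 --
    FD 11: (10.172,-5.172) -> (13.754,5.228) [heading=71, draw]
    LT 296: heading 71 -> 7
    LT 180: heading 7 -> 187
    -- iteration 3/3 --
    FD 11: (13.754,5.228) -> (2.836,3.888) [heading=187, draw]
    LT 296: heading 187 -> 123
    LT 180: heading 123 -> 303
  ]
  -- iteration 2/4 --
  FD 4.8: (2.836,3.888) -> (5.45,-0.138) [heading=303, draw]
  REPEAT 3 [
    -- iteration 1/3 --
    FD 11: (5.45,-0.138) -> (11.441,-9.363) [heading=303, draw]
    LT 296: heading 303 -> 239
    LT 180: heading 239 -> 59
    -- iteration 2/3 --
    FD 11: (11.441,-9.363) -> (17.106,0.066) [heading=59, draw]
    LT 296: heading 59 -> 355
    LT 180: heading 355 -> 175
    -- iteration 3/3 --
    FD 11: (17.106,0.066) -> (6.148,1.024) [heading=175, draw]
    LT 296: heading 175 -> 111
    LT 180: heading 111 -> 291
  ]
  -- iteration 3/4 --
  FD 4.8: (6.148,1.024) -> (7.868,-3.457) [heading=291, draw]
  REPEAT 3 [
    -- iteration 1/3 --
    FD 11: (7.868,-3.457) -> (11.81,-13.726) [heading=291, draw]
    LT 296: heading 291 -> 227
    LT 180: heading 227 -> 47
    -- iteration 2/3 --
    FD 11: (11.81,-13.726) -> (19.312,-5.681) [heading=47, draw]
    LT 296: heading 47 -> 343
    LT 180: heading 343 -> 163
    -- iteration 3/3 --
    FD 11: (19.312,-5.681) -> (8.793,-2.465) [heading=163, draw]
    LT 296: heading 163 -> 99
    LT 180: heading 99 -> 279
  ]
  -- iteration 4/4 --
  FD 4.8: (8.793,-2.465) -> (9.544,-7.206) [heading=279, draw]
  REPEAT 3 [
    -- iteration 1/3 --
    FD 11: (9.544,-7.206) -> (11.265,-18.071) [heading=279, draw]
    LT 296: heading 279 -> 215
    LT 180: heading 215 -> 35
    -- iteration 2/3 --
    FD 11: (11.265,-18.071) -> (20.275,-11.761) [heading=35, draw]
    LT 296: heading 35 -> 331
    LT 180: heading 331 -> 151
    -- iteration 3/3 --
    FD 11: (20.275,-11.761) -> (10.654,-6.428) [heading=151, draw]
    LT 296: heading 151 -> 87
    LT 180: heading 87 -> 267
  ]
]
Final: pos=(10.654,-6.428), heading=267, 16 segment(s) drawn

Segment endpoints: x in {-1, 2.394, 2.836, 5.45, 6.148, 7.868, 8.793, 9.544, 10.172, 10.654, 11.265, 11.441, 11.81, 13.754, 17.106, 19.312, 20.275}, y in {-18.071, -13.726, -11.761, -9.363, -7.206, -6.428, -5.681, -5.172, -3.457, -2.465, -0.138, 0.066, 1.024, 2.606, 3.888, 5.228, 6}
xmin=-1, ymin=-18.071, xmax=20.275, ymax=6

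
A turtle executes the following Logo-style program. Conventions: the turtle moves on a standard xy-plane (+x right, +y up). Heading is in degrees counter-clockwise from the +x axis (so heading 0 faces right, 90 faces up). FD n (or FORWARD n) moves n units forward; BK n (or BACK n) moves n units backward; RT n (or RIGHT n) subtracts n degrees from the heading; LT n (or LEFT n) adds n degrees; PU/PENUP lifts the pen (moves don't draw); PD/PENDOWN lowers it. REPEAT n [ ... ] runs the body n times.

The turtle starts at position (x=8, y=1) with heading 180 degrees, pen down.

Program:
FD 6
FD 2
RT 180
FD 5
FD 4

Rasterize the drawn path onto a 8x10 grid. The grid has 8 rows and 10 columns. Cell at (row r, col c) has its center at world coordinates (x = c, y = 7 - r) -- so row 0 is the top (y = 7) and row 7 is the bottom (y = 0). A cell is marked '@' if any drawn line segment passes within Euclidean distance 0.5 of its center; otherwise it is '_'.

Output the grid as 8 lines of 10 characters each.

Segment 0: (8,1) -> (2,1)
Segment 1: (2,1) -> (0,1)
Segment 2: (0,1) -> (5,1)
Segment 3: (5,1) -> (9,1)

Answer: __________
__________
__________
__________
__________
__________
@@@@@@@@@@
__________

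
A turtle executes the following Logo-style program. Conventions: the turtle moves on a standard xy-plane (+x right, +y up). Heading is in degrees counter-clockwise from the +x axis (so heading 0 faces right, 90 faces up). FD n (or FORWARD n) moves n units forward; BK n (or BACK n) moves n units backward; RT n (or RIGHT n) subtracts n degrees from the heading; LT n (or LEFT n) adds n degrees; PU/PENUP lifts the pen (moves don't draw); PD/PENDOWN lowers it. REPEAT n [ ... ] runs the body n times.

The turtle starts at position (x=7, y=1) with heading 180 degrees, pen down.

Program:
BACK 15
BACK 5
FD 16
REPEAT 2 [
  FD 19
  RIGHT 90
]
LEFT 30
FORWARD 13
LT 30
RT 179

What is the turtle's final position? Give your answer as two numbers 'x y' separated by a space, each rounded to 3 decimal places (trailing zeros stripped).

Executing turtle program step by step:
Start: pos=(7,1), heading=180, pen down
BK 15: (7,1) -> (22,1) [heading=180, draw]
BK 5: (22,1) -> (27,1) [heading=180, draw]
FD 16: (27,1) -> (11,1) [heading=180, draw]
REPEAT 2 [
  -- iteration 1/2 --
  FD 19: (11,1) -> (-8,1) [heading=180, draw]
  RT 90: heading 180 -> 90
  -- iteration 2/2 --
  FD 19: (-8,1) -> (-8,20) [heading=90, draw]
  RT 90: heading 90 -> 0
]
LT 30: heading 0 -> 30
FD 13: (-8,20) -> (3.258,26.5) [heading=30, draw]
LT 30: heading 30 -> 60
RT 179: heading 60 -> 241
Final: pos=(3.258,26.5), heading=241, 6 segment(s) drawn

Answer: 3.258 26.5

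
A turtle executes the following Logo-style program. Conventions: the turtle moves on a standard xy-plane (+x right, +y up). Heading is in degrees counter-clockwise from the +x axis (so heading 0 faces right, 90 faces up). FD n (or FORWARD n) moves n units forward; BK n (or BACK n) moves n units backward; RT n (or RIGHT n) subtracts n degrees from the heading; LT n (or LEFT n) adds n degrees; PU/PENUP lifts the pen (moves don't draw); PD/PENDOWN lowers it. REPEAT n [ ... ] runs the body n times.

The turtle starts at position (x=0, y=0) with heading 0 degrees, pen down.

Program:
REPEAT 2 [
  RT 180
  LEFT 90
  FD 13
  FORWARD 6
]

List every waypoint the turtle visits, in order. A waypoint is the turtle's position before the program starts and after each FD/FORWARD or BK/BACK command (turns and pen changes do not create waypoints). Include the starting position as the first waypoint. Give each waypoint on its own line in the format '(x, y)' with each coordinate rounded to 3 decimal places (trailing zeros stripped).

Answer: (0, 0)
(0, -13)
(0, -19)
(-13, -19)
(-19, -19)

Derivation:
Executing turtle program step by step:
Start: pos=(0,0), heading=0, pen down
REPEAT 2 [
  -- iteration 1/2 --
  RT 180: heading 0 -> 180
  LT 90: heading 180 -> 270
  FD 13: (0,0) -> (0,-13) [heading=270, draw]
  FD 6: (0,-13) -> (0,-19) [heading=270, draw]
  -- iteration 2/2 --
  RT 180: heading 270 -> 90
  LT 90: heading 90 -> 180
  FD 13: (0,-19) -> (-13,-19) [heading=180, draw]
  FD 6: (-13,-19) -> (-19,-19) [heading=180, draw]
]
Final: pos=(-19,-19), heading=180, 4 segment(s) drawn
Waypoints (5 total):
(0, 0)
(0, -13)
(0, -19)
(-13, -19)
(-19, -19)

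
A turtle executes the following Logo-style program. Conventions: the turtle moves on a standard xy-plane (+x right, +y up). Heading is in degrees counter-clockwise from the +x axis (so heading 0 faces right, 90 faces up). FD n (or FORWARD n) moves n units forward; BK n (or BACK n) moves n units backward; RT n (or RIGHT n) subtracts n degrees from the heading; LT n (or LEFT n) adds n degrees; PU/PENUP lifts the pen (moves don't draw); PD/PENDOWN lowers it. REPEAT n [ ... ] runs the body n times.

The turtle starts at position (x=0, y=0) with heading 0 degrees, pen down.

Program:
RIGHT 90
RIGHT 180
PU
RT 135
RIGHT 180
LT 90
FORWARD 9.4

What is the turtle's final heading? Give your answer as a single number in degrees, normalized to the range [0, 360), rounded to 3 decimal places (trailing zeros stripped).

Answer: 225

Derivation:
Executing turtle program step by step:
Start: pos=(0,0), heading=0, pen down
RT 90: heading 0 -> 270
RT 180: heading 270 -> 90
PU: pen up
RT 135: heading 90 -> 315
RT 180: heading 315 -> 135
LT 90: heading 135 -> 225
FD 9.4: (0,0) -> (-6.647,-6.647) [heading=225, move]
Final: pos=(-6.647,-6.647), heading=225, 0 segment(s) drawn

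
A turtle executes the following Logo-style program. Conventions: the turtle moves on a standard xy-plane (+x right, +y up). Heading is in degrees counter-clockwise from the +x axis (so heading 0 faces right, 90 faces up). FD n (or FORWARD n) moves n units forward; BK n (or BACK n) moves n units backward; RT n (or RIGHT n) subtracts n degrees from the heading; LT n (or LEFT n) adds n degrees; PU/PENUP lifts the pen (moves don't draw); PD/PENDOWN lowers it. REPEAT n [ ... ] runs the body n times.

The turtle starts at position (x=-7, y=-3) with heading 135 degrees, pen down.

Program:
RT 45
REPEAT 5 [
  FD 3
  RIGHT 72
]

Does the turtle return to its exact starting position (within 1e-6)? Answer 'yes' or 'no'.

Answer: yes

Derivation:
Executing turtle program step by step:
Start: pos=(-7,-3), heading=135, pen down
RT 45: heading 135 -> 90
REPEAT 5 [
  -- iteration 1/5 --
  FD 3: (-7,-3) -> (-7,0) [heading=90, draw]
  RT 72: heading 90 -> 18
  -- iteration 2/5 --
  FD 3: (-7,0) -> (-4.147,0.927) [heading=18, draw]
  RT 72: heading 18 -> 306
  -- iteration 3/5 --
  FD 3: (-4.147,0.927) -> (-2.383,-1.5) [heading=306, draw]
  RT 72: heading 306 -> 234
  -- iteration 4/5 --
  FD 3: (-2.383,-1.5) -> (-4.147,-3.927) [heading=234, draw]
  RT 72: heading 234 -> 162
  -- iteration 5/5 --
  FD 3: (-4.147,-3.927) -> (-7,-3) [heading=162, draw]
  RT 72: heading 162 -> 90
]
Final: pos=(-7,-3), heading=90, 5 segment(s) drawn

Start position: (-7, -3)
Final position: (-7, -3)
Distance = 0; < 1e-6 -> CLOSED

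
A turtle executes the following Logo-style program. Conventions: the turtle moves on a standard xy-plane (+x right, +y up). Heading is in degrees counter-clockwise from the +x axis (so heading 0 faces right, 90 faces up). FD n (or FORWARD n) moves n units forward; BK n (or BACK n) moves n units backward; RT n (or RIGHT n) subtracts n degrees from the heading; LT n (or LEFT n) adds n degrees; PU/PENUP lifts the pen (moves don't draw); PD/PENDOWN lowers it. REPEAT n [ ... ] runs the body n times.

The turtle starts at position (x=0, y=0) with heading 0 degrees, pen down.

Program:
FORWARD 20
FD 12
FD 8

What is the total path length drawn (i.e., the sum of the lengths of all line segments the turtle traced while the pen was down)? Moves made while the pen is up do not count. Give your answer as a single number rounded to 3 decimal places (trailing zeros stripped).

Executing turtle program step by step:
Start: pos=(0,0), heading=0, pen down
FD 20: (0,0) -> (20,0) [heading=0, draw]
FD 12: (20,0) -> (32,0) [heading=0, draw]
FD 8: (32,0) -> (40,0) [heading=0, draw]
Final: pos=(40,0), heading=0, 3 segment(s) drawn

Segment lengths:
  seg 1: (0,0) -> (20,0), length = 20
  seg 2: (20,0) -> (32,0), length = 12
  seg 3: (32,0) -> (40,0), length = 8
Total = 40

Answer: 40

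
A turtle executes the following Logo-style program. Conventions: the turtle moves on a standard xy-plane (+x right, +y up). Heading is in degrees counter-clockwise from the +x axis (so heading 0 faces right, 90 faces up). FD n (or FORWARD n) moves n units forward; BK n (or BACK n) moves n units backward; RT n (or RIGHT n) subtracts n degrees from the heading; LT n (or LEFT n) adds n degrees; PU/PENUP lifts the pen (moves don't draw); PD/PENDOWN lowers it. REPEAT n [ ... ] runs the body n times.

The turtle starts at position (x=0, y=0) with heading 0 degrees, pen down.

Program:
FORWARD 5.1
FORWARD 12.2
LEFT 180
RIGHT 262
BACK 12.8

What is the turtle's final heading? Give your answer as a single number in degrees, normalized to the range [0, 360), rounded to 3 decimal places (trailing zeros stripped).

Answer: 278

Derivation:
Executing turtle program step by step:
Start: pos=(0,0), heading=0, pen down
FD 5.1: (0,0) -> (5.1,0) [heading=0, draw]
FD 12.2: (5.1,0) -> (17.3,0) [heading=0, draw]
LT 180: heading 0 -> 180
RT 262: heading 180 -> 278
BK 12.8: (17.3,0) -> (15.519,12.675) [heading=278, draw]
Final: pos=(15.519,12.675), heading=278, 3 segment(s) drawn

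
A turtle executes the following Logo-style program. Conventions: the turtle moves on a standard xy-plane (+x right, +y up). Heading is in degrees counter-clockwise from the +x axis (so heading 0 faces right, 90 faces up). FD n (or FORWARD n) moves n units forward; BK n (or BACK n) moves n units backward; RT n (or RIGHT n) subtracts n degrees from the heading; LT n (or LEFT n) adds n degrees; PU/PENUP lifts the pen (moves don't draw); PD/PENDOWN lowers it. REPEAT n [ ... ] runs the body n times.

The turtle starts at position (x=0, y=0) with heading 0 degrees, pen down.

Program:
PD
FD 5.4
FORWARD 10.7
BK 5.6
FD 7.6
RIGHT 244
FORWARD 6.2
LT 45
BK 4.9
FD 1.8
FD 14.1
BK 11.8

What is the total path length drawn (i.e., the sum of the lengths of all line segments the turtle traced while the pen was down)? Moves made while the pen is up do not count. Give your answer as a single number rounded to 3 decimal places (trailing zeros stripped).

Executing turtle program step by step:
Start: pos=(0,0), heading=0, pen down
PD: pen down
FD 5.4: (0,0) -> (5.4,0) [heading=0, draw]
FD 10.7: (5.4,0) -> (16.1,0) [heading=0, draw]
BK 5.6: (16.1,0) -> (10.5,0) [heading=0, draw]
FD 7.6: (10.5,0) -> (18.1,0) [heading=0, draw]
RT 244: heading 0 -> 116
FD 6.2: (18.1,0) -> (15.382,5.573) [heading=116, draw]
LT 45: heading 116 -> 161
BK 4.9: (15.382,5.573) -> (20.015,3.977) [heading=161, draw]
FD 1.8: (20.015,3.977) -> (18.313,4.563) [heading=161, draw]
FD 14.1: (18.313,4.563) -> (4.981,9.154) [heading=161, draw]
BK 11.8: (4.981,9.154) -> (16.139,5.312) [heading=161, draw]
Final: pos=(16.139,5.312), heading=161, 9 segment(s) drawn

Segment lengths:
  seg 1: (0,0) -> (5.4,0), length = 5.4
  seg 2: (5.4,0) -> (16.1,0), length = 10.7
  seg 3: (16.1,0) -> (10.5,0), length = 5.6
  seg 4: (10.5,0) -> (18.1,0), length = 7.6
  seg 5: (18.1,0) -> (15.382,5.573), length = 6.2
  seg 6: (15.382,5.573) -> (20.015,3.977), length = 4.9
  seg 7: (20.015,3.977) -> (18.313,4.563), length = 1.8
  seg 8: (18.313,4.563) -> (4.981,9.154), length = 14.1
  seg 9: (4.981,9.154) -> (16.139,5.312), length = 11.8
Total = 68.1

Answer: 68.1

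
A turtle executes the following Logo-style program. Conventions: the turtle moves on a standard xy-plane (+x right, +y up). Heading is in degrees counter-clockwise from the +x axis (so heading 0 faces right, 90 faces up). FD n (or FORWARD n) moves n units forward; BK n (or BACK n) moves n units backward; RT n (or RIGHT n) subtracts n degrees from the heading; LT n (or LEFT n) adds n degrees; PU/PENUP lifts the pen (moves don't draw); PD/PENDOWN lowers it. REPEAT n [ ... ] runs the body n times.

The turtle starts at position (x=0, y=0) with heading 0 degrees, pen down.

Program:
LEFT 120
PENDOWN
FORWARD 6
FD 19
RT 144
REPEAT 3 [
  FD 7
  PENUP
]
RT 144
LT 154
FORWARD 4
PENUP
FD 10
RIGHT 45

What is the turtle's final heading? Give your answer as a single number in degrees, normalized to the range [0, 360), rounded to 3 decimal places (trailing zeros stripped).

Executing turtle program step by step:
Start: pos=(0,0), heading=0, pen down
LT 120: heading 0 -> 120
PD: pen down
FD 6: (0,0) -> (-3,5.196) [heading=120, draw]
FD 19: (-3,5.196) -> (-12.5,21.651) [heading=120, draw]
RT 144: heading 120 -> 336
REPEAT 3 [
  -- iteration 1/3 --
  FD 7: (-12.5,21.651) -> (-6.105,18.803) [heading=336, draw]
  PU: pen up
  -- iteration 2/3 --
  FD 7: (-6.105,18.803) -> (0.29,15.956) [heading=336, move]
  PU: pen up
  -- iteration 3/3 --
  FD 7: (0.29,15.956) -> (6.684,13.109) [heading=336, move]
  PU: pen up
]
RT 144: heading 336 -> 192
LT 154: heading 192 -> 346
FD 4: (6.684,13.109) -> (10.566,12.141) [heading=346, move]
PU: pen up
FD 10: (10.566,12.141) -> (20.269,9.722) [heading=346, move]
RT 45: heading 346 -> 301
Final: pos=(20.269,9.722), heading=301, 3 segment(s) drawn

Answer: 301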